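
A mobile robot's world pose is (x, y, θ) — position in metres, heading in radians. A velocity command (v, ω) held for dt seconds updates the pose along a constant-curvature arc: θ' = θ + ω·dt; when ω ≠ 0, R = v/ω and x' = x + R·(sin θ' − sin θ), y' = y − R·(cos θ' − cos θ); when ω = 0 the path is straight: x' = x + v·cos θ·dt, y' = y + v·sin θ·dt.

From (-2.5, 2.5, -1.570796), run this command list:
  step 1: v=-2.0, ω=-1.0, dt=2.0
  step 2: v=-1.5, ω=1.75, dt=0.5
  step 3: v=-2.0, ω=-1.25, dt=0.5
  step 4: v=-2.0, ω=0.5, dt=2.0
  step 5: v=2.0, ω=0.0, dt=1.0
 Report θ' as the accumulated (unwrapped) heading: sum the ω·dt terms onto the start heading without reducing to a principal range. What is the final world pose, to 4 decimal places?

step 1: θ'=-3.5708 (R=2.0000) → pose (0.3323, 4.3186, -3.5708)
step 2: θ'=-2.6958 (R=-0.8571) → pose (1.0586, 4.3246, -2.6958)
step 3: θ'=-3.3208 (R=1.6000) → pose (2.0336, 4.4554, -3.3208)
step 4: θ'=-2.3208 (R=-4.0000) → pose (5.6734, 5.6648, -2.3208)
step 5: θ'=-2.3208 (straight) → pose (4.3101, 4.2014, -2.3208)

(4.3101, 4.2014, -2.3208)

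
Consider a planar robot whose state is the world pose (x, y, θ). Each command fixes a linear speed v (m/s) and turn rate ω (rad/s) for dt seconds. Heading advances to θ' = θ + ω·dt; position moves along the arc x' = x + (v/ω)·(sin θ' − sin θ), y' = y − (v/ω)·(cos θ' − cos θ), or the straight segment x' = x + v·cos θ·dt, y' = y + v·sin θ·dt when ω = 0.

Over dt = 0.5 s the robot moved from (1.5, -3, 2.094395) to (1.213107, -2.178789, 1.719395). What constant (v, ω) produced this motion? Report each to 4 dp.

v = 1.7500, ω = -0.7500

Δθ = 1.719395 − 2.094395 = -0.375000
ω = Δθ/dt = -0.375000/0.5 = -0.7500
R = −Δy/(cos θ' − cos θ) = -2.3333
v = R·ω = -2.3333·-0.7500 = 1.7500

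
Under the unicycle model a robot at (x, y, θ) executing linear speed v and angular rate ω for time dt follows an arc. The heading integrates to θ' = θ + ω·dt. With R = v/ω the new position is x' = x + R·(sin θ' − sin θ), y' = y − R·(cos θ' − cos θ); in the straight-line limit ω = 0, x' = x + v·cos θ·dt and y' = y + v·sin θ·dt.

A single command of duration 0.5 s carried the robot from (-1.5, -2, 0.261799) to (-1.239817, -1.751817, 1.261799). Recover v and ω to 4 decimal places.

Δθ = 1.261799 − 0.261799 = 1.000000
ω = Δθ/dt = 1.000000/0.5 = 2.0000
R = Δx/(sin θ' − sin θ) = 0.3750
v = R·ω = 0.3750·2.0000 = 0.7500

v = 0.7500, ω = 2.0000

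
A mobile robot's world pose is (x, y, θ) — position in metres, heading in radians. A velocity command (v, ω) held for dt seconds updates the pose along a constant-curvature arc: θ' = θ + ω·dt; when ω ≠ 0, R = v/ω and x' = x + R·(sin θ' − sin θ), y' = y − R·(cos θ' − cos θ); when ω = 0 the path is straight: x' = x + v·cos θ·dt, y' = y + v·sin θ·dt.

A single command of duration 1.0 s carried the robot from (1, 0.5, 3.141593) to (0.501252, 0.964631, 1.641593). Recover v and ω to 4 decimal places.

v = 0.7500, ω = -1.5000

Δθ = 1.641593 − 3.141593 = -1.500000
ω = Δθ/dt = -1.500000/1.0 = -1.5000
R = Δx/(sin θ' − sin θ) = -0.5000
v = R·ω = -0.5000·-1.5000 = 0.7500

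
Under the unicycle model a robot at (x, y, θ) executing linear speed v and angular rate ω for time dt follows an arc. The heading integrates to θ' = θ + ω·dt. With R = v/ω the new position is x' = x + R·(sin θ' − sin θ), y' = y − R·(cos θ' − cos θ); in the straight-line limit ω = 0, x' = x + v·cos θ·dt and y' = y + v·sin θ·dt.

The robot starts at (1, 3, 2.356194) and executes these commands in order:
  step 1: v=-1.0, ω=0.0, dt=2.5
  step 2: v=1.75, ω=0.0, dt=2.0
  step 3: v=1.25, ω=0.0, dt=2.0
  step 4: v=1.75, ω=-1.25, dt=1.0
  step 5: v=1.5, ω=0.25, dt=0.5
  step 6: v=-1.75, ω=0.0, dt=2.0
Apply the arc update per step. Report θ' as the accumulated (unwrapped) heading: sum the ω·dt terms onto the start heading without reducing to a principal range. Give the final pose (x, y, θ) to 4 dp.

(-2.6091, 4.4817, 1.2312)

step 1: θ'=2.3562 (straight) → pose (2.7678, 1.2322, 2.3562)
step 2: θ'=2.3562 (straight) → pose (0.2929, 3.7071, 2.3562)
step 3: θ'=2.3562 (straight) → pose (-1.4749, 5.4749, 2.3562)
step 4: θ'=1.1062 (R=-1.4000) → pose (-1.7365, 7.0921, 1.1062)
step 5: θ'=1.2312 (R=6.0000) → pose (-1.4432, 7.7818, 1.2312)
step 6: θ'=1.2312 (straight) → pose (-2.6091, 4.4817, 1.2312)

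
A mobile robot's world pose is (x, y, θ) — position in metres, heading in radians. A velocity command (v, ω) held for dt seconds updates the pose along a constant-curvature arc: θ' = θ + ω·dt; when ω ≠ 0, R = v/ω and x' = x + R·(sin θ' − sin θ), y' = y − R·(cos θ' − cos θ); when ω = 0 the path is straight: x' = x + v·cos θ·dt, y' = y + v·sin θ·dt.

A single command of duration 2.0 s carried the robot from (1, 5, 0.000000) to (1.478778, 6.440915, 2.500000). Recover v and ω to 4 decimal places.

v = 1.0000, ω = 1.2500

Δθ = 2.500000 − 0.000000 = 2.500000
ω = Δθ/dt = 2.500000/2.0 = 1.2500
R = −Δy/(cos θ' − cos θ) = 0.8000
v = R·ω = 0.8000·1.2500 = 1.0000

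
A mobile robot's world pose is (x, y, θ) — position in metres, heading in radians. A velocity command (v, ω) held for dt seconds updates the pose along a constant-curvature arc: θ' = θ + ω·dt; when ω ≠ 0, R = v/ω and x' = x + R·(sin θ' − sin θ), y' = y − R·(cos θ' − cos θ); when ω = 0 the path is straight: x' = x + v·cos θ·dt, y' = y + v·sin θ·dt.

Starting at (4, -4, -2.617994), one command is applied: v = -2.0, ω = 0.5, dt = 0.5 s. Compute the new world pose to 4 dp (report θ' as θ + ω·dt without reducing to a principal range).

(4.7949, -3.3975, -2.3680)

θ' = -2.6180 + 0.5·0.5 = -2.3680
R = v/ω = -2.0/0.5 = -4.0000
x' = 4 + -4.0000·(sin -2.3680 − sin -2.6180) = 4.7949
y' = -4 − -4.0000·(cos -2.3680 − cos -2.6180) = -3.3975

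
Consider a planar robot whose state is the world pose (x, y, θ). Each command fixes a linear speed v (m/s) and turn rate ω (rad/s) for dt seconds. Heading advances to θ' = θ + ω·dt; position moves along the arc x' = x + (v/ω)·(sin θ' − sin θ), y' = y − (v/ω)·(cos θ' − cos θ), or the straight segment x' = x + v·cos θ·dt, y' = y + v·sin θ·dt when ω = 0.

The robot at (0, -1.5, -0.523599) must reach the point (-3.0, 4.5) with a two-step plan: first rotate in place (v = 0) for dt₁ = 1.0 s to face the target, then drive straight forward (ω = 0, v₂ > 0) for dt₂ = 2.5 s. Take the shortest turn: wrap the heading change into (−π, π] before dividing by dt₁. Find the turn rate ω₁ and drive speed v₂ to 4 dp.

ω₁ = 2.5580, v₂ = 2.6833

heading to target = atan2(4.5−-1.5, -3−0) = 2.0344
Δθ = wrap(2.0344 − -0.5236) = 2.5580; ω₁ = Δθ/dt₁ = 2.5580
distance = √((-3−0)² + (4.5−-1.5)²) = 6.7082; v₂ = distance/dt₂ = 2.6833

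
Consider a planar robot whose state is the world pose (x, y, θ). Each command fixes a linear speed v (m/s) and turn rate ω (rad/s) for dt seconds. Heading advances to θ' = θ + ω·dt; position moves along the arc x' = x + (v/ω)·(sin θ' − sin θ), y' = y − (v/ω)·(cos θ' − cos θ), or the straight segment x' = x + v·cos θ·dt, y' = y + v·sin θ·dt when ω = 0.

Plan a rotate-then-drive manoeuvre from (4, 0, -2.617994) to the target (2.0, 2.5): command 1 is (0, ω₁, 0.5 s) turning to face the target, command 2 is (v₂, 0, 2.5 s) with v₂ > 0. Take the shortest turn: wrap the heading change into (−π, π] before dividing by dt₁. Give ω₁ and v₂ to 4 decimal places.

ω₁ = -2.8393, v₂ = 1.2806

heading to target = atan2(2.5−0, 2−4) = 2.2455
Δθ = wrap(2.2455 − -2.6180) = -1.4197; ω₁ = Δθ/dt₁ = -2.8393
distance = √((2−4)² + (2.5−0)²) = 3.2016; v₂ = distance/dt₂ = 1.2806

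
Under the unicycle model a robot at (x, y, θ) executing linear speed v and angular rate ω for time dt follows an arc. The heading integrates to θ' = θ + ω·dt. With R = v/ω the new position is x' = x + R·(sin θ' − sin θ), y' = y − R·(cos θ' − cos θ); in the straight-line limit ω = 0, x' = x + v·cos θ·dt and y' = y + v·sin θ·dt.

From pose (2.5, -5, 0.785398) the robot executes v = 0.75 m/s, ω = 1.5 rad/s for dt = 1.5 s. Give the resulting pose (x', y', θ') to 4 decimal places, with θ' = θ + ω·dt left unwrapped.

(2.1994, -4.1493, 3.0354)

θ' = 0.7854 + 1.5·1.5 = 3.0354
R = v/ω = 0.75/1.5 = 0.5000
x' = 2.5 + 0.5000·(sin 3.0354 − sin 0.7854) = 2.1994
y' = -5 − 0.5000·(cos 3.0354 − cos 0.7854) = -4.1493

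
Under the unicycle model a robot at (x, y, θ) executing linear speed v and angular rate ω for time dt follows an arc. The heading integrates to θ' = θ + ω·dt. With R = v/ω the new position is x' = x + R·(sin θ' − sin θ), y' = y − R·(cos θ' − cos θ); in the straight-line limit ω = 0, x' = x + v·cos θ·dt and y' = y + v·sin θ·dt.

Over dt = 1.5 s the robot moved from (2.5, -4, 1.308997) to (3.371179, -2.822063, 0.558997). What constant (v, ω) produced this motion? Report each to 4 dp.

Δθ = 0.558997 − 1.308997 = -0.750000
ω = Δθ/dt = -0.750000/1.5 = -0.5000
R = −Δy/(cos θ' − cos θ) = -2.0000
v = R·ω = -2.0000·-0.5000 = 1.0000

v = 1.0000, ω = -0.5000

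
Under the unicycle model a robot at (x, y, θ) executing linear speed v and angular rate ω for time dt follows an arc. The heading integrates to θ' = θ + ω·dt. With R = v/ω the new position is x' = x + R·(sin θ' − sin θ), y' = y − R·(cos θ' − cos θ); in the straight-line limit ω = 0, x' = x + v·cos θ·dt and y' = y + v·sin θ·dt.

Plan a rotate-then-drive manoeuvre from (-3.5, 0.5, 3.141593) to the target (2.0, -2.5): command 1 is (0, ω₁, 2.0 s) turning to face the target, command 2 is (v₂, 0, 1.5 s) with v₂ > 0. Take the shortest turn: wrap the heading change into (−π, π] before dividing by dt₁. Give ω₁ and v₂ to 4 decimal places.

ω₁ = 1.3211, v₂ = 4.1767

heading to target = atan2(-2.5−0.5, 2−-3.5) = -0.4993
Δθ = wrap(-0.4993 − 3.1416) = 2.6422; ω₁ = Δθ/dt₁ = 1.3211
distance = √((2−-3.5)² + (-2.5−0.5)²) = 6.2650; v₂ = distance/dt₂ = 4.1767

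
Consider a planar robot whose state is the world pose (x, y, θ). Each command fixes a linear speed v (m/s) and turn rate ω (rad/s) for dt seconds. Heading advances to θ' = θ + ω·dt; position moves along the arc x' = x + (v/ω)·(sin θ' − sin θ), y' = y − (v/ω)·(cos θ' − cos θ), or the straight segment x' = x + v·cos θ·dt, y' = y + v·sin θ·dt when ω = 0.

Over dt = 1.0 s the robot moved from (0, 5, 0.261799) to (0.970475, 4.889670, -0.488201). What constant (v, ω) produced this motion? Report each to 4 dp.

Δθ = -0.488201 − 0.261799 = -0.750000
ω = Δθ/dt = -0.750000/1.0 = -0.7500
R = Δx/(sin θ' − sin θ) = -1.3333
v = R·ω = -1.3333·-0.7500 = 1.0000

v = 1.0000, ω = -0.7500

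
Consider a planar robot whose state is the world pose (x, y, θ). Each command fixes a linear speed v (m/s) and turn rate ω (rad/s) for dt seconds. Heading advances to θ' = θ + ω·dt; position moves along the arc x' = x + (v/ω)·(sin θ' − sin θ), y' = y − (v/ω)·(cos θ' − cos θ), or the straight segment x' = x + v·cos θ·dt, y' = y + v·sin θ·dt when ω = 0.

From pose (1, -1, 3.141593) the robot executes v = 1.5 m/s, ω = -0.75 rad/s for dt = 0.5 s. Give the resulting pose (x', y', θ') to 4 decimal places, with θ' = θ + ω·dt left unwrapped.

(0.2675, -0.8610, 2.7666)

θ' = 3.1416 + -0.75·0.5 = 2.7666
R = v/ω = 1.5/-0.75 = -2.0000
x' = 1 + -2.0000·(sin 2.7666 − sin 3.1416) = 0.2675
y' = -1 − -2.0000·(cos 2.7666 − cos 3.1416) = -0.8610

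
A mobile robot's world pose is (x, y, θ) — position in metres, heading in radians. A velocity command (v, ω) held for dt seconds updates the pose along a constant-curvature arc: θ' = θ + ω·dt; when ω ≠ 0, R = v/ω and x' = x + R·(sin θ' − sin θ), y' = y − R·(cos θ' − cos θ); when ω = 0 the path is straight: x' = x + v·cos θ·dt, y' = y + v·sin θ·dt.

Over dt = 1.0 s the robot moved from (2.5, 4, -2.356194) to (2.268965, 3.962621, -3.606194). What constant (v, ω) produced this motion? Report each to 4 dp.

v = 0.2500, ω = -1.2500

Δθ = -3.606194 − -2.356194 = -1.250000
ω = Δθ/dt = -1.250000/1.0 = -1.2500
R = Δx/(sin θ' − sin θ) = -0.2000
v = R·ω = -0.2000·-1.2500 = 0.2500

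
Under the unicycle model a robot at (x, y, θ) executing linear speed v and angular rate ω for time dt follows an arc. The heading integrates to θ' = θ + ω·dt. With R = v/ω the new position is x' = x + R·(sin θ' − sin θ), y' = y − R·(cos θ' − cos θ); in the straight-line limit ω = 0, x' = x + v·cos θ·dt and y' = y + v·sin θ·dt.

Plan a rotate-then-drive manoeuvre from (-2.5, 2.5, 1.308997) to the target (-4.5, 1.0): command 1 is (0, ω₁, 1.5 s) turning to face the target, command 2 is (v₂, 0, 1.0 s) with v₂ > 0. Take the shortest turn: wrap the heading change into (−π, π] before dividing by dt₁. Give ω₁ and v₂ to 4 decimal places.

ω₁ = 1.6507, v₂ = 2.5000

heading to target = atan2(1−2.5, -4.5−-2.5) = -2.4981
Δθ = wrap(-2.4981 − 1.3090) = 2.4761; ω₁ = Δθ/dt₁ = 1.6507
distance = √((-4.5−-2.5)² + (1−2.5)²) = 2.5000; v₂ = distance/dt₂ = 2.5000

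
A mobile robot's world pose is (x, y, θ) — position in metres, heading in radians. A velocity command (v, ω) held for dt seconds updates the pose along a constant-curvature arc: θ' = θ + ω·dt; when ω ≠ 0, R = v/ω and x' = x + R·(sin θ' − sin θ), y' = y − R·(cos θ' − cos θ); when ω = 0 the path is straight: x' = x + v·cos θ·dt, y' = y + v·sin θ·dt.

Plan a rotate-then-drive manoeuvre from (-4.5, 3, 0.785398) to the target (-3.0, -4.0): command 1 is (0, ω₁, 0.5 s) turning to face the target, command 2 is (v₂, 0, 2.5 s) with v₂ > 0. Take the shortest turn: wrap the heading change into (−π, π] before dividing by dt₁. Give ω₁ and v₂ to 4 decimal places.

heading to target = atan2(-4−3, -3−-4.5) = -1.3597
Δθ = wrap(-1.3597 − 0.7854) = -2.1451; ω₁ = Δθ/dt₁ = -4.2902
distance = √((-3−-4.5)² + (-4−3)²) = 7.1589; v₂ = distance/dt₂ = 2.8636

ω₁ = -4.2902, v₂ = 2.8636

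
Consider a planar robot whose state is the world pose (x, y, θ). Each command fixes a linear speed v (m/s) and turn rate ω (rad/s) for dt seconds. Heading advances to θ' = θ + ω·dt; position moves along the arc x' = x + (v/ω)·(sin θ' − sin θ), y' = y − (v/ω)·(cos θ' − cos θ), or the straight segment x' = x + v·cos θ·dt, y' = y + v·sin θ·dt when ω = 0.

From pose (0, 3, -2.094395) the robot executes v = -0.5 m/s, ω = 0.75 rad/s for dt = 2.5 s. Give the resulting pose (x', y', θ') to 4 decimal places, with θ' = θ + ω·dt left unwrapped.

(-0.4323, 3.9840, -0.2194)

θ' = -2.0944 + 0.75·2.5 = -0.2194
R = v/ω = -0.5/0.75 = -0.6667
x' = 0 + -0.6667·(sin -0.2194 − sin -2.0944) = -0.4323
y' = 3 − -0.6667·(cos -0.2194 − cos -2.0944) = 3.9840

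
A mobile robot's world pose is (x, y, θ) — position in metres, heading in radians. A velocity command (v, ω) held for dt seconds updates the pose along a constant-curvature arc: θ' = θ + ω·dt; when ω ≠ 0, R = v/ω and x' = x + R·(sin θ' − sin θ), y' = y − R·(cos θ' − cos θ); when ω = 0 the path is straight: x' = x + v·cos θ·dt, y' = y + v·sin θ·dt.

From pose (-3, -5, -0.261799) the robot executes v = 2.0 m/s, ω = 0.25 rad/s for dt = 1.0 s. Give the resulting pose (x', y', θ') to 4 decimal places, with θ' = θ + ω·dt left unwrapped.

(-1.0238, -5.2720, -0.0118)

θ' = -0.2618 + 0.25·1.0 = -0.0118
R = v/ω = 2.0/0.25 = 8.0000
x' = -3 + 8.0000·(sin -0.0118 − sin -0.2618) = -1.0238
y' = -5 − 8.0000·(cos -0.0118 − cos -0.2618) = -5.2720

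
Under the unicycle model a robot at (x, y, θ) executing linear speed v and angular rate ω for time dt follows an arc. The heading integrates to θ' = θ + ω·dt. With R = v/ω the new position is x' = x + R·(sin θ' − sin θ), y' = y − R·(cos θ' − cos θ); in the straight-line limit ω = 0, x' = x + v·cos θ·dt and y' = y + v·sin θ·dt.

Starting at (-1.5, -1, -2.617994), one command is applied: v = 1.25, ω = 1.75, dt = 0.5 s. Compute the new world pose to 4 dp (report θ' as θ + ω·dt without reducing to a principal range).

θ' = -2.6180 + 1.75·0.5 = -1.7430
R = v/ω = 1.25/1.75 = 0.7143
x' = -1.5 + 0.7143·(sin -1.7430 − sin -2.6180) = -1.8466
y' = -1 − 0.7143·(cos -1.7430 − cos -2.6180) = -1.4962

(-1.8466, -1.4962, -1.7430)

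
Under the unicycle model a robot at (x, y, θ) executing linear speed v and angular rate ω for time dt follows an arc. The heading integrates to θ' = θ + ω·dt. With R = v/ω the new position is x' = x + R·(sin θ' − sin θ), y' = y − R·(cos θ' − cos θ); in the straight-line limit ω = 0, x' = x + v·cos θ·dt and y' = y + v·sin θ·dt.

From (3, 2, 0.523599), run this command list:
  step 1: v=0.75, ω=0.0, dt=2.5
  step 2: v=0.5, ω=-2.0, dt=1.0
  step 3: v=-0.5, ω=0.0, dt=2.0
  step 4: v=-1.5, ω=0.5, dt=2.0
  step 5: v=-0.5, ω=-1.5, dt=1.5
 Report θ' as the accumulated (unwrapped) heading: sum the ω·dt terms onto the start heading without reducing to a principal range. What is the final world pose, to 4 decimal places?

step 1: θ'=0.5236 (straight) → pose (4.6238, 2.9375, 0.5236)
step 2: θ'=-1.4764 (R=-0.2500) → pose (4.9977, 2.7446, -1.4764)
step 3: θ'=-1.4764 (straight) → pose (4.9034, 3.7401, -1.4764)
step 4: θ'=-0.4764 (R=-3.0000) → pose (3.2925, 6.1233, -0.4764)
step 5: θ'=-2.7264 (R=0.3333) → pose (3.3109, 6.7245, -2.7264)

(3.3109, 6.7245, -2.7264)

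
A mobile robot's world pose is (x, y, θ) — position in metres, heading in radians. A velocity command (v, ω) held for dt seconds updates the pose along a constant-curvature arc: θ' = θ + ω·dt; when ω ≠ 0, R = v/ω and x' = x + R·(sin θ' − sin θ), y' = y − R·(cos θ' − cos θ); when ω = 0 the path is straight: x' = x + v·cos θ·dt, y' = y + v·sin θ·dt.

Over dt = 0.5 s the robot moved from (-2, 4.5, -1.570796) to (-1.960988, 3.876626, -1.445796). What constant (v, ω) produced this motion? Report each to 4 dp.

v = 1.2500, ω = 0.2500

Δθ = -1.445796 − -1.570796 = 0.125000
ω = Δθ/dt = 0.125000/0.5 = 0.2500
R = −Δy/(cos θ' − cos θ) = 5.0000
v = R·ω = 5.0000·0.2500 = 1.2500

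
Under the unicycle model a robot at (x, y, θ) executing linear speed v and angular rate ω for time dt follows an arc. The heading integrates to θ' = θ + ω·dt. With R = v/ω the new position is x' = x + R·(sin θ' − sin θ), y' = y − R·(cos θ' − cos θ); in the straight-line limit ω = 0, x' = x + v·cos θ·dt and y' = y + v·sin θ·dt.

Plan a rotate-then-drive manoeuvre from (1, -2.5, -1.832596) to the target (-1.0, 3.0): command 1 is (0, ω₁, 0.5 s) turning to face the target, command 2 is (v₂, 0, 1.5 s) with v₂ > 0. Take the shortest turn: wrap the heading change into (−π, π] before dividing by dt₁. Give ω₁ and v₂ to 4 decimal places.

ω₁ = -5.0620, v₂ = 3.9016

heading to target = atan2(3−-2.5, -1−1) = 1.9196
Δθ = wrap(1.9196 − -1.8326) = -2.5310; ω₁ = Δθ/dt₁ = -5.0620
distance = √((-1−1)² + (3−-2.5)²) = 5.8523; v₂ = distance/dt₂ = 3.9016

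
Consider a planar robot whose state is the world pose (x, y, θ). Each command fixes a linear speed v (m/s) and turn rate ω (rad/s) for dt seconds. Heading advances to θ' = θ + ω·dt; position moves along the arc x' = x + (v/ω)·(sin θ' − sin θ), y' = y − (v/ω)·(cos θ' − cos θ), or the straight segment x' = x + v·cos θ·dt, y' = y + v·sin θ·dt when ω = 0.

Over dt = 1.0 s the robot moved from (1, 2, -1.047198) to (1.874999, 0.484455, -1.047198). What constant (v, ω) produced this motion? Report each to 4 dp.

v = 1.7500, ω = 0.0000

Δθ = -1.047198 − -1.047198 = 0.000000
ω = Δθ/dt = 0.000000/1.0 = 0.0000
ω = 0 → v = (Δx·cos θ + Δy·sin θ)/dt = 1.7500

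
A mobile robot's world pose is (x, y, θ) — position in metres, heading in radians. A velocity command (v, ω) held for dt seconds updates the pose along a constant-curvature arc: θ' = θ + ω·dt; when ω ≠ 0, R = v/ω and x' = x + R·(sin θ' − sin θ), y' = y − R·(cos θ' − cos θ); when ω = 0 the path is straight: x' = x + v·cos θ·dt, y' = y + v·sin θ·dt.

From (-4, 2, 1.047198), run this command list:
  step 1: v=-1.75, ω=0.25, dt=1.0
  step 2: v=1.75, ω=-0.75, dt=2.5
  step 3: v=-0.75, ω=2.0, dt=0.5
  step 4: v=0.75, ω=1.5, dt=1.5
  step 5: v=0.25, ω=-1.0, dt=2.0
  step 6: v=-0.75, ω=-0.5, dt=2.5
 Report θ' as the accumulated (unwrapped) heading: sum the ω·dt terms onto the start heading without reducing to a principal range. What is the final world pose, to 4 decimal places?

(-3.2896, 2.9812, -0.5778)

step 1: θ'=1.2972 (R=-7.0000) → pose (-4.6775, 0.3914, 1.2972)
step 2: θ'=-0.5778 (R=-2.3333) → pose (-1.1565, 1.7155, -0.5778)
step 3: θ'=0.4222 (R=-0.3750) → pose (-1.5150, 1.7434, 0.4222)
step 4: θ'=2.6722 (R=0.5000) → pose (-1.4937, 2.6454, 2.6722)
step 5: θ'=0.6722 (R=-0.2500) → pose (-1.5363, 3.0640, 0.6722)
step 6: θ'=-0.5778 (R=1.5000) → pose (-3.2896, 2.9812, -0.5778)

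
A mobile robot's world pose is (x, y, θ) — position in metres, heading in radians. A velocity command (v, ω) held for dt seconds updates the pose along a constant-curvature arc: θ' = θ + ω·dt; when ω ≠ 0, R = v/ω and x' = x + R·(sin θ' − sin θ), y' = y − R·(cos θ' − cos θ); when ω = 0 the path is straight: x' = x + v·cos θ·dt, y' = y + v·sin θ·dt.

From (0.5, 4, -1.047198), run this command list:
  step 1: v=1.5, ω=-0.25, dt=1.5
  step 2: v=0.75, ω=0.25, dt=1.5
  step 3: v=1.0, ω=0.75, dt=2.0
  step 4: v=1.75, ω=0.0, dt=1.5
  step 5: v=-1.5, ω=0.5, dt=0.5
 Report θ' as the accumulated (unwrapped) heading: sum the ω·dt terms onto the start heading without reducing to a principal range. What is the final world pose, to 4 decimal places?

step 1: θ'=-1.4222 (R=-6.0000) → pose (1.2377, 1.8883, -1.4222)
step 2: θ'=-1.0472 (R=3.0000) → pose (1.6066, 0.8325, -1.0472)
step 3: θ'=0.4528 (R=1.3333) → pose (3.3446, 0.3002, 0.4528)
step 4: θ'=0.4528 (straight) → pose (5.7051, 1.4486, 0.4528)
step 5: θ'=0.7028 (R=-3.0000) → pose (5.0785, 1.0400, 0.7028)

(5.0785, 1.0400, 0.7028)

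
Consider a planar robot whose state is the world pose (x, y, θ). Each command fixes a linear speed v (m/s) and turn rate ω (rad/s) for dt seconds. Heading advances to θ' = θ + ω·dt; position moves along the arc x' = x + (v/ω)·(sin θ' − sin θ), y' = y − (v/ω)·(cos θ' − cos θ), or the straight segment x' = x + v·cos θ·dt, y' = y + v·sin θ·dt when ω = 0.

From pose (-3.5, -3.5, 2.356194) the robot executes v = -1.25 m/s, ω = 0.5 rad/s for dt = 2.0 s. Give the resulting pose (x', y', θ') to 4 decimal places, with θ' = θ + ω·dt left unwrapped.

(-1.1998, -4.1749, 3.3562)

θ' = 2.3562 + 0.5·2.0 = 3.3562
R = v/ω = -1.25/0.5 = -2.5000
x' = -3.5 + -2.5000·(sin 3.3562 − sin 2.3562) = -1.1998
y' = -3.5 − -2.5000·(cos 3.3562 − cos 2.3562) = -4.1749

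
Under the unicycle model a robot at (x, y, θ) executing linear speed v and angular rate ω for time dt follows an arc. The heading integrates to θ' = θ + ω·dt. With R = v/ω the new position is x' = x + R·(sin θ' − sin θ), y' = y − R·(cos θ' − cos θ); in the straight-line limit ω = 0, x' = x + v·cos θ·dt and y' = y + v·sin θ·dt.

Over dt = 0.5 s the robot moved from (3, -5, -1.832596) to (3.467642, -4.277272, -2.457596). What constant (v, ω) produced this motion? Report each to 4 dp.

v = -1.7500, ω = -1.2500

Δθ = -2.457596 − -1.832596 = -0.625000
ω = Δθ/dt = -0.625000/0.5 = -1.2500
R = −Δy/(cos θ' − cos θ) = 1.4000
v = R·ω = 1.4000·-1.2500 = -1.7500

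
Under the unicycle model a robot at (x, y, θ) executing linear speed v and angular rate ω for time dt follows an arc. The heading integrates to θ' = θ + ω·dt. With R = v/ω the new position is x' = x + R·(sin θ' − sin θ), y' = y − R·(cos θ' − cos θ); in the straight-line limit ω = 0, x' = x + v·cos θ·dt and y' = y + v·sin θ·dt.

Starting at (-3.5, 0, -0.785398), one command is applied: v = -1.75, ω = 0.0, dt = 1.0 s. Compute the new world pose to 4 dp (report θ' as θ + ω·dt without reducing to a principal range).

(-4.7374, 1.2374, -0.7854)

θ' = -0.7854 + 0.0·1.0 = -0.7854
ω = 0 → straight: x' = -3.5 + -1.75·cos(-0.7854)·1.0 = -4.7374
y' = 0 + -1.75·sin(-0.7854)·1.0 = 1.2374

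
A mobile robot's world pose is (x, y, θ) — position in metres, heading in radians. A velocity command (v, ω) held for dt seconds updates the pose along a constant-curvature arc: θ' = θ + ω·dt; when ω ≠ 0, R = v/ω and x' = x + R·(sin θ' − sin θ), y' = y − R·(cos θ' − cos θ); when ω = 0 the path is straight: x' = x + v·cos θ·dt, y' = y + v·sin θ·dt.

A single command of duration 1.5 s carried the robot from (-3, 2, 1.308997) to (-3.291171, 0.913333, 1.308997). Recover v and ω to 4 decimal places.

v = -0.7500, ω = 0.0000

Δθ = 1.308997 − 1.308997 = 0.000000
ω = Δθ/dt = 0.000000/1.5 = 0.0000
ω = 0 → v = (Δx·cos θ + Δy·sin θ)/dt = -0.7500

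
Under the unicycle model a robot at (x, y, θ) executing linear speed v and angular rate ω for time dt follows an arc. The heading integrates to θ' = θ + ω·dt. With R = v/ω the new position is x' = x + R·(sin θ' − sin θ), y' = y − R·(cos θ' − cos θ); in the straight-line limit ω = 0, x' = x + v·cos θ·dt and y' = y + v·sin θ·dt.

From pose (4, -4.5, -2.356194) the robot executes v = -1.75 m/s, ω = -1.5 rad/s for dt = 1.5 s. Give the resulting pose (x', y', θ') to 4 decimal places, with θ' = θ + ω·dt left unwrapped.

(5.9851, -5.2013, -4.6062)

θ' = -2.3562 + -1.5·1.5 = -4.6062
R = v/ω = -1.75/-1.5 = 1.1667
x' = 4 + 1.1667·(sin -4.6062 − sin -2.3562) = 5.9851
y' = -4.5 − 1.1667·(cos -4.6062 − cos -2.3562) = -5.2013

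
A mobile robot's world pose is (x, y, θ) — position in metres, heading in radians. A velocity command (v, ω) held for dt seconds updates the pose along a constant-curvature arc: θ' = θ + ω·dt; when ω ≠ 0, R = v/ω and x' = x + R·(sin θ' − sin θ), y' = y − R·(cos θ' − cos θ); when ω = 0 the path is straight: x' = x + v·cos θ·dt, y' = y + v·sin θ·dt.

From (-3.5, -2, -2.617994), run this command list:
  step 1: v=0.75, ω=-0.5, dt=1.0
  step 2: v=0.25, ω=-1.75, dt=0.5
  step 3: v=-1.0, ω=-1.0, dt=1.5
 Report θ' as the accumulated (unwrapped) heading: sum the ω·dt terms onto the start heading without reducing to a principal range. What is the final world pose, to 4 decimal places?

step 1: θ'=-3.1180 (R=-1.5000) → pose (-4.2146, -2.2005, -3.1180)
step 2: θ'=-3.9930 (R=-0.1429) → pose (-4.3254, -2.1519, -3.9930)
step 3: θ'=-5.4930 (R=1.0000) → pose (-4.3672, -3.5145, -5.4930)

(-4.3672, -3.5145, -5.4930)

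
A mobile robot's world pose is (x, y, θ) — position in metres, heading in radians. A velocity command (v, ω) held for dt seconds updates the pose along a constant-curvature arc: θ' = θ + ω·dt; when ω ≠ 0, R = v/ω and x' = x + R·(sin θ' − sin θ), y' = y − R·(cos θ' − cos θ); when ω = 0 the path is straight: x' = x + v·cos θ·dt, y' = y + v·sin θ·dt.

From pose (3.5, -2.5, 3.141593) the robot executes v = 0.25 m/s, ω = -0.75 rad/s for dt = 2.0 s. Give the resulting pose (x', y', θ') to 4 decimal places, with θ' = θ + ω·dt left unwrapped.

θ' = 3.1416 + -0.75·2.0 = 1.6416
R = v/ω = 0.25/-0.75 = -0.3333
x' = 3.5 + -0.3333·(sin 1.6416 − sin 3.1416) = 3.1675
y' = -2.5 − -0.3333·(cos 1.6416 − cos 3.1416) = -2.1902

(3.1675, -2.1902, 1.6416)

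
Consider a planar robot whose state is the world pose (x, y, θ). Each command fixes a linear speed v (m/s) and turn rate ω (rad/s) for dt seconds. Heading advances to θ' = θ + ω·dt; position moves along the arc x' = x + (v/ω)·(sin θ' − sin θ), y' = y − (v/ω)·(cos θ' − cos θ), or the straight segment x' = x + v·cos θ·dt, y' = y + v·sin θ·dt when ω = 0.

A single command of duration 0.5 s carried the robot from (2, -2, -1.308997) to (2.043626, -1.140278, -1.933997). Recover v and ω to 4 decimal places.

v = -1.7500, ω = -1.2500

Δθ = -1.933997 − -1.308997 = -0.625000
ω = Δθ/dt = -0.625000/0.5 = -1.2500
R = −Δy/(cos θ' − cos θ) = 1.4000
v = R·ω = 1.4000·-1.2500 = -1.7500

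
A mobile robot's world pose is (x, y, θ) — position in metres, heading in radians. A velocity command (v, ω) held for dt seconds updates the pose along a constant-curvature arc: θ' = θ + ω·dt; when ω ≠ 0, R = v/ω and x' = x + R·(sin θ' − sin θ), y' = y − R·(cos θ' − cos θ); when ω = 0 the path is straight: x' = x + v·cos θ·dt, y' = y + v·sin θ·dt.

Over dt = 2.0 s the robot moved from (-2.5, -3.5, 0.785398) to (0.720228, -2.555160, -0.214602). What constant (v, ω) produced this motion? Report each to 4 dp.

v = 1.7500, ω = -0.5000

Δθ = -0.214602 − 0.785398 = -1.000000
ω = Δθ/dt = -1.000000/2.0 = -0.5000
R = Δx/(sin θ' − sin θ) = -3.5000
v = R·ω = -3.5000·-0.5000 = 1.7500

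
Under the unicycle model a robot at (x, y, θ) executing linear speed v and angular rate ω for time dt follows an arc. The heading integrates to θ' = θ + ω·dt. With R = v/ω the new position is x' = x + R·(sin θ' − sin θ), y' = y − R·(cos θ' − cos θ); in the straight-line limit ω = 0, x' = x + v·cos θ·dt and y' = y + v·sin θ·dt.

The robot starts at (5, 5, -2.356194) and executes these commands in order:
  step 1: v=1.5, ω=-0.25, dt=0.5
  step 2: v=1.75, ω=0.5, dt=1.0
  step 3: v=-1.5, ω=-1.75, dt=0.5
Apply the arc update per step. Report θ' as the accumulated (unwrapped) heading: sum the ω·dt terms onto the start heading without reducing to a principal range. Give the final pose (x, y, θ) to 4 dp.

step 1: θ'=-2.4812 (R=-6.0000) → pose (4.4379, 4.5042, -2.4812)
step 2: θ'=-1.9812 (R=3.5000) → pose (3.3756, 3.1364, -1.9812)
step 3: θ'=-2.8562 (R=0.8571) → pose (3.9202, 3.6169, -2.8562)

(3.9202, 3.6169, -2.8562)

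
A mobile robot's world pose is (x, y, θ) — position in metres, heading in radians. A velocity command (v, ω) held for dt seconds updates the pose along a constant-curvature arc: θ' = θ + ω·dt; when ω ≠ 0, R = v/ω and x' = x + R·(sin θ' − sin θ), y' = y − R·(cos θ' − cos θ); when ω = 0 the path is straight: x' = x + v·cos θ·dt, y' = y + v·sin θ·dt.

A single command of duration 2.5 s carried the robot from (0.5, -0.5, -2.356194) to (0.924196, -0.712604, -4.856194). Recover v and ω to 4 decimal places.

Δθ = -4.856194 − -2.356194 = -2.500000
ω = Δθ/dt = -2.500000/2.5 = -1.0000
R = Δx/(sin θ' − sin θ) = 0.2500
v = R·ω = 0.2500·-1.0000 = -0.2500

v = -0.2500, ω = -1.0000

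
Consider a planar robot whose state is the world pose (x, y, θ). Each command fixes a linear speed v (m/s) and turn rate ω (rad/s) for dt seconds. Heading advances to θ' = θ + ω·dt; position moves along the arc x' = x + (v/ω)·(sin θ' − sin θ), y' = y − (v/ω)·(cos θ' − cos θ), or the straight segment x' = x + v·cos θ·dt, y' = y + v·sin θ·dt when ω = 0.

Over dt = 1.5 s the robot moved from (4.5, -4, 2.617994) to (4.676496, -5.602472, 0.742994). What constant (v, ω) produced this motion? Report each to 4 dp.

v = -1.2500, ω = -1.2500

Δθ = 0.742994 − 2.617994 = -1.875000
ω = Δθ/dt = -1.875000/1.5 = -1.2500
R = −Δy/(cos θ' − cos θ) = 1.0000
v = R·ω = 1.0000·-1.2500 = -1.2500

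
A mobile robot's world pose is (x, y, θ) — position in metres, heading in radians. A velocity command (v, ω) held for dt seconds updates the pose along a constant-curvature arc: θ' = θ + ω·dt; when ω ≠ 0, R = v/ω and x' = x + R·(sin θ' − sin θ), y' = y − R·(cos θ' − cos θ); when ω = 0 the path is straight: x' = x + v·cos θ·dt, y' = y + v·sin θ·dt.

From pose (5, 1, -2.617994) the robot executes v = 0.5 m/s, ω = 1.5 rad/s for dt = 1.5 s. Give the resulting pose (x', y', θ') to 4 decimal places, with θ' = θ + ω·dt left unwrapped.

(5.0468, 0.4003, -0.3680)

θ' = -2.6180 + 1.5·1.5 = -0.3680
R = v/ω = 0.5/1.5 = 0.3333
x' = 5 + 0.3333·(sin -0.3680 − sin -2.6180) = 5.0468
y' = 1 − 0.3333·(cos -0.3680 − cos -2.6180) = 0.4003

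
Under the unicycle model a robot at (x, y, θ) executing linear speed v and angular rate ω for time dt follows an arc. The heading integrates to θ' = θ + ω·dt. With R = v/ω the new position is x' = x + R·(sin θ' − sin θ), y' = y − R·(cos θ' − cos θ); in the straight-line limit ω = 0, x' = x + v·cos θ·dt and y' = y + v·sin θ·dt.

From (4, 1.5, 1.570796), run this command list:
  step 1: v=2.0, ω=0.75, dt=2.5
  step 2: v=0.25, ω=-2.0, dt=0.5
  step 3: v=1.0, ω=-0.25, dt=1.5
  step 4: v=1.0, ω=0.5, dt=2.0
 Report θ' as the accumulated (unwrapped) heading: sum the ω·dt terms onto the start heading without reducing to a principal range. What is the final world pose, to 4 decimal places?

step 1: θ'=3.4458 (R=2.6667) → pose (0.5346, 4.0442, 3.4458)
step 2: θ'=2.4458 (R=-0.1250) → pose (0.4170, 4.0675, 2.4458)
step 3: θ'=2.0708 (R=-4.0000) → pose (-0.5293, 5.2200, 2.0708)
step 4: θ'=3.0708 (R=2.0000) → pose (-2.1430, 6.2562, 3.0708)

(-2.1430, 6.2562, 3.0708)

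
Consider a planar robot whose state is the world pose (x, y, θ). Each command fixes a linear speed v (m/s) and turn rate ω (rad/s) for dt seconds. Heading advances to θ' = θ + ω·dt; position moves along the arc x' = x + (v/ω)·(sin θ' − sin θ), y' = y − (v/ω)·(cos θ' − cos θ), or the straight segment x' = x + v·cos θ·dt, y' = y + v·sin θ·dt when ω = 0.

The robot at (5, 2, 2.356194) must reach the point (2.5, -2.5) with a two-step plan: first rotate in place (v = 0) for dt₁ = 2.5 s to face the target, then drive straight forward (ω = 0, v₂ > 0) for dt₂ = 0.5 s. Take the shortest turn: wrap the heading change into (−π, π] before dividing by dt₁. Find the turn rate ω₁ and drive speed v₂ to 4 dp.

heading to target = atan2(-2.5−2, 2.5−5) = -2.0779
Δθ = wrap(-2.0779 − 2.3562) = 1.8491; ω₁ = Δθ/dt₁ = 0.7396
distance = √((2.5−5)² + (-2.5−2)²) = 5.1478; v₂ = distance/dt₂ = 10.2956

ω₁ = 0.7396, v₂ = 10.2956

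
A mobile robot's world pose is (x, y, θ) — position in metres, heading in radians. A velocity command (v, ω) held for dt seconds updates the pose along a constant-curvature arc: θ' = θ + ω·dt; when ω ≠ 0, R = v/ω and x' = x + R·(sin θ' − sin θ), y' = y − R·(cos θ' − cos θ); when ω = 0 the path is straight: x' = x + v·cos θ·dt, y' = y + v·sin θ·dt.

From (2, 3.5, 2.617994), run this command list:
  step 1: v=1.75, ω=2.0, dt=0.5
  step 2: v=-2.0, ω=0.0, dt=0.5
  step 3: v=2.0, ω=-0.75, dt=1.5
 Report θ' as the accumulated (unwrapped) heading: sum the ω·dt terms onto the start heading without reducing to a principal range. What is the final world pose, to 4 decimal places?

(-0.7839, 4.2230, 2.4930)

step 1: θ'=3.6180 (R=0.8750) → pose (1.1612, 3.5198, 3.6180)
step 2: θ'=3.6180 (straight) → pose (2.0499, 3.9784, 3.6180)
step 3: θ'=2.4930 (R=-2.6667) → pose (-0.7839, 4.2230, 2.4930)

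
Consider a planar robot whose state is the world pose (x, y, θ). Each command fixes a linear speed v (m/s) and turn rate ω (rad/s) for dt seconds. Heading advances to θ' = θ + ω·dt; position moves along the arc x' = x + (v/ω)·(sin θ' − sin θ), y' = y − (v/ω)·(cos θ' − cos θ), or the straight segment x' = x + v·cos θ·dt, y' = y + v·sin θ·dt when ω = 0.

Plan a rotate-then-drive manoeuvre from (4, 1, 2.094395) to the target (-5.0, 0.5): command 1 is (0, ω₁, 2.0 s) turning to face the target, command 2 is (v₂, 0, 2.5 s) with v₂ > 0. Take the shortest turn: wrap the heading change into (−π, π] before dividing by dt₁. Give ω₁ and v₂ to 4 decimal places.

ω₁ = 0.5513, v₂ = 3.6056

heading to target = atan2(0.5−1, -5−4) = -3.0861
Δθ = wrap(-3.0861 − 2.0944) = 1.1027; ω₁ = Δθ/dt₁ = 0.5513
distance = √((-5−4)² + (0.5−1)²) = 9.0139; v₂ = distance/dt₂ = 3.6056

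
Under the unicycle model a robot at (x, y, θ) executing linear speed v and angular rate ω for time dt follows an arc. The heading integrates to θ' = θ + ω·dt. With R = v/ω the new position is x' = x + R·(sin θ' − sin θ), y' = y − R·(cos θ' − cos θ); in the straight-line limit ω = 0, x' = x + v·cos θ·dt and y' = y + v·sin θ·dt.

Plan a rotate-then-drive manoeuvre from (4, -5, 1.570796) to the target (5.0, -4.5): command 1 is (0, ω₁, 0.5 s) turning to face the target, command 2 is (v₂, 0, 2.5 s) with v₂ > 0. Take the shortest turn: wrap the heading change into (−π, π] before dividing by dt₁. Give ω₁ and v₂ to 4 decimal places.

heading to target = atan2(-4.5−-5, 5−4) = 0.4636
Δθ = wrap(0.4636 − 1.5708) = -1.1071; ω₁ = Δθ/dt₁ = -2.2143
distance = √((5−4)² + (-4.5−-5)²) = 1.1180; v₂ = distance/dt₂ = 0.4472

ω₁ = -2.2143, v₂ = 0.4472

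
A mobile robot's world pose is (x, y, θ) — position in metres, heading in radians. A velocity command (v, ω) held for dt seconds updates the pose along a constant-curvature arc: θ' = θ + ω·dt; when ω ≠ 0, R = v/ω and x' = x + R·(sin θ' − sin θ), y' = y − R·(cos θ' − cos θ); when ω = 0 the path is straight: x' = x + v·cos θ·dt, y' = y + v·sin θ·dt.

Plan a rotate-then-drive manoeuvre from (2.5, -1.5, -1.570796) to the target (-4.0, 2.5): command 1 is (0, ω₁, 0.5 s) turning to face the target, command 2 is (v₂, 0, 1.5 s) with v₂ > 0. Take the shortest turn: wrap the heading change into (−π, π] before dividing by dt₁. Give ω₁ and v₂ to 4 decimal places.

ω₁ = -4.2449, v₂ = 5.0881

heading to target = atan2(2.5−-1.5, -4−2.5) = 2.5899
Δθ = wrap(2.5899 − -1.5708) = -2.1225; ω₁ = Δθ/dt₁ = -4.2449
distance = √((-4−2.5)² + (2.5−-1.5)²) = 7.6322; v₂ = distance/dt₂ = 5.0881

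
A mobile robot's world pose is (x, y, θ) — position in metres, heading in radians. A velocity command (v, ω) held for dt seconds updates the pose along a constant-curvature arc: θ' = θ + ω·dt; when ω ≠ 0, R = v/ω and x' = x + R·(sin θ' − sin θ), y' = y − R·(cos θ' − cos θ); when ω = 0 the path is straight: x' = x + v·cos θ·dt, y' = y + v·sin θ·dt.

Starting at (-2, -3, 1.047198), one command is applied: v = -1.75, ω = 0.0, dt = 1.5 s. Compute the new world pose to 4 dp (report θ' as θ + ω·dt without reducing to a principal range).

(-3.3125, -5.2733, 1.0472)

θ' = 1.0472 + 0.0·1.5 = 1.0472
ω = 0 → straight: x' = -2 + -1.75·cos(1.0472)·1.5 = -3.3125
y' = -3 + -1.75·sin(1.0472)·1.5 = -5.2733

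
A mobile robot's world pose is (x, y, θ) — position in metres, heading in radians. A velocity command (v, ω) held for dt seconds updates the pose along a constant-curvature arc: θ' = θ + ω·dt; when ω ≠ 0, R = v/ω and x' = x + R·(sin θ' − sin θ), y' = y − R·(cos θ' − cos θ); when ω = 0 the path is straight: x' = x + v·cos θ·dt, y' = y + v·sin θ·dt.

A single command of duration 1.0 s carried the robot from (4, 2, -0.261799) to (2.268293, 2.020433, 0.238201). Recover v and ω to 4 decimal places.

v = -1.7500, ω = 0.5000

Δθ = 0.238201 − -0.261799 = 0.500000
ω = Δθ/dt = 0.500000/1.0 = 0.5000
R = Δx/(sin θ' − sin θ) = -3.5000
v = R·ω = -3.5000·0.5000 = -1.7500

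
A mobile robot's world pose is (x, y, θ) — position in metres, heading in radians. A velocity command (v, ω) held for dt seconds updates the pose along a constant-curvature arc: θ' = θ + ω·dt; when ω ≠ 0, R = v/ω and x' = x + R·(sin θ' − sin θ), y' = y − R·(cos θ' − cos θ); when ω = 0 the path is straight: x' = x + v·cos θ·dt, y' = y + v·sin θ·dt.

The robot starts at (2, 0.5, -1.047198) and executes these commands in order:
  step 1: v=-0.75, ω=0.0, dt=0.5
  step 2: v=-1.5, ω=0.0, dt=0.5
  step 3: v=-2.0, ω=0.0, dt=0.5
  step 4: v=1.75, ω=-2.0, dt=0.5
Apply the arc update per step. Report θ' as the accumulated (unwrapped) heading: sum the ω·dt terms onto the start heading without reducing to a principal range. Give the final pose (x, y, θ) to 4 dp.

(0.9573, 1.5015, -2.0472)

step 1: θ'=-1.0472 (straight) → pose (1.8125, 0.8248, -1.0472)
step 2: θ'=-1.0472 (straight) → pose (1.4375, 1.4743, -1.0472)
step 3: θ'=-1.0472 (straight) → pose (0.9375, 2.3403, -1.0472)
step 4: θ'=-2.0472 (R=-0.8750) → pose (0.9573, 1.5015, -2.0472)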